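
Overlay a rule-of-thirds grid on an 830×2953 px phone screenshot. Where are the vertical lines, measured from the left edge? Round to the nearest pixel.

x = 277 px and x = 553 px

830 / 3 = 276.67, so the vertical lines sit at one and two thirds of 830.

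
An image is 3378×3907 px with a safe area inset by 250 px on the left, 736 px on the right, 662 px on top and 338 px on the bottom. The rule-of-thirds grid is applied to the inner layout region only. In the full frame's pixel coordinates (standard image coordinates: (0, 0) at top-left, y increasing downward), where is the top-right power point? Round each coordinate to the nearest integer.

Content width = 3378 − 250 − 736 = 2392 px; content height = 3907 − 662 − 338 = 2907 px.
Top-right is two-thirds across and one-third down within the inner layout region.
x = 250 + 2 × 2392/3 = 250 + 1594.67 ≈ 1845
y = 662 + 1 × 2907/3 = 662 + 969.00 ≈ 1631

x = 1845 px, y = 1631 px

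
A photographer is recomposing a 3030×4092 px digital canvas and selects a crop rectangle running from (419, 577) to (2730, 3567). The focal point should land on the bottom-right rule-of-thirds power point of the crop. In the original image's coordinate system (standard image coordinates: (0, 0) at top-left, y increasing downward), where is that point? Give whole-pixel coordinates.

x = 1960 px, y = 2570 px

Crop width = 2730 − 419 = 2311 px; one third is 770.33 px.
Crop height = 3567 − 577 = 2990 px; one third is 996.67 px.
The bottom-right point is two-thirds across and two-thirds down within the crop:
x = 419 + 2 × 770.33 ≈ 1960; y = 577 + 2 × 996.67 ≈ 2570.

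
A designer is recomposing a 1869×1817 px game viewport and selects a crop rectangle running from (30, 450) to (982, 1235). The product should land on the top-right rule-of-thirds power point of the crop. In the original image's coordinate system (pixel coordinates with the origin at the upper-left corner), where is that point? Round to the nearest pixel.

(665, 712)

Crop width = 982 − 30 = 952 px; one third is 317.33 px.
Crop height = 1235 − 450 = 785 px; one third is 261.67 px.
The top-right point is two-thirds across and one-third down within the crop:
x = 30 + 2 × 317.33 ≈ 665; y = 450 + 1 × 261.67 ≈ 712.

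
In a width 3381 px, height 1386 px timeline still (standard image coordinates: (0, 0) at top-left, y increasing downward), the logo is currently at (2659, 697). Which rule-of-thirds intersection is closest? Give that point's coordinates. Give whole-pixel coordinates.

Third lines: x ∈ {1127, 2254}, y ∈ {462, 924}.
2659 is closer to x = 2254; 697 is closer to y = 924.
So the nearest intersection is the lower-right power point.

(2254, 924)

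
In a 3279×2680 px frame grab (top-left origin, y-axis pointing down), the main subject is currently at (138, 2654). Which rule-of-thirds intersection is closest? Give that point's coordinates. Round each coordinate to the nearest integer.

Third lines: x ∈ {1093, 2186}, y ∈ {893, 1787}.
138 is closer to x = 1093; 2654 is closer to y = 1787.
So the nearest intersection is the lower-left power point.

(1093, 1787)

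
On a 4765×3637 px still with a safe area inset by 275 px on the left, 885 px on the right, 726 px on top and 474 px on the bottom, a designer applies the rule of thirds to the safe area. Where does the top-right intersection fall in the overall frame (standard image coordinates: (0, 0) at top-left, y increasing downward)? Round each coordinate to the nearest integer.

Content width = 4765 − 275 − 885 = 3605 px; content height = 3637 − 726 − 474 = 2437 px.
Top-right is two-thirds across and one-third down within the safe area.
x = 275 + 2 × 3605/3 = 275 + 2403.33 ≈ 2678
y = 726 + 1 × 2437/3 = 726 + 812.33 ≈ 1538

x = 2678 px, y = 1538 px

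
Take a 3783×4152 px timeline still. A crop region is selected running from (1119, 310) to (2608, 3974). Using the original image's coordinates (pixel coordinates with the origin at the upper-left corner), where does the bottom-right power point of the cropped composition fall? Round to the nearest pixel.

x = 2112 px, y = 2753 px

Crop width = 2608 − 1119 = 1489 px; one third is 496.33 px.
Crop height = 3974 − 310 = 3664 px; one third is 1221.33 px.
The bottom-right point is two-thirds across and two-thirds down within the crop:
x = 1119 + 2 × 496.33 ≈ 2112; y = 310 + 2 × 1221.33 ≈ 2753.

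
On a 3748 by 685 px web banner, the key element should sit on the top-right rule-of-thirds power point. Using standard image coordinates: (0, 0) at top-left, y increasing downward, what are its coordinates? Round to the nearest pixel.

The top-right point sits two-thirds of the way across and one-third of the way down.
x = 2 × 3748/3 ≈ 2499; y = 1 × 685/3 ≈ 228.

x = 2499 px, y = 228 px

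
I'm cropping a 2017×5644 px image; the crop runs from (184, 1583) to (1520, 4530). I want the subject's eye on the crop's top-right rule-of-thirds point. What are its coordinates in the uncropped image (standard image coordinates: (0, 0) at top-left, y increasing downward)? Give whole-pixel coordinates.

(1075, 2565)

Crop width = 1520 − 184 = 1336 px; one third is 445.33 px.
Crop height = 4530 − 1583 = 2947 px; one third is 982.33 px.
The top-right point is two-thirds across and one-third down within the crop:
x = 184 + 2 × 445.33 ≈ 1075; y = 1583 + 1 × 982.33 ≈ 2565.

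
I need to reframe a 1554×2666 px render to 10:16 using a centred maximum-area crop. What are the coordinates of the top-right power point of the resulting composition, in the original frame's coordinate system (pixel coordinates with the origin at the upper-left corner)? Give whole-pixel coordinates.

(1036, 919)

1554/2666 < 10/16, so the 10:16 crop keeps the full width 1554 and trims height to 1554 × 16/10 = 2486.40 px.
Top offset = (2666 − 2486.40)/2 = 89.80 px; left offset = 0.
Top-right is two-thirds across and one-third down within the crop:
x = 0.00 + 2 × 1554.00/3 ≈ 1036; y = 89.80 + 1 × 2486.40/3 ≈ 919.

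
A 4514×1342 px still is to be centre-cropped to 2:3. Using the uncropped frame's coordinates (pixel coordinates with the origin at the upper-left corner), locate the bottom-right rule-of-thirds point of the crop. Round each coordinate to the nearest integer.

(2406, 895)

4514/1342 > 2/3, so the 2:3 crop keeps the full height 1342 and trims width to 1342 × 2/3 = 894.67 px.
Left offset = (4514 − 894.67)/2 = 1809.67 px; top offset = 0.
Bottom-right is two-thirds across and two-thirds down within the crop:
x = 1809.67 + 2 × 894.67/3 ≈ 2406; y = 0.00 + 2 × 1342.00/3 ≈ 895.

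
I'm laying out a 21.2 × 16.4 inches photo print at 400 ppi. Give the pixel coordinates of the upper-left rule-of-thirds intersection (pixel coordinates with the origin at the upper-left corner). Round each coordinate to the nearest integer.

In pixels the canvas is 21.2 × 400 = 8480 wide and 16.4 × 400 = 6560 tall.
The upper-left point is one-third across and one-third down:
x = 1 × 8480/3 ≈ 2827; y = 1 × 6560/3 ≈ 2187.

(2827, 2187)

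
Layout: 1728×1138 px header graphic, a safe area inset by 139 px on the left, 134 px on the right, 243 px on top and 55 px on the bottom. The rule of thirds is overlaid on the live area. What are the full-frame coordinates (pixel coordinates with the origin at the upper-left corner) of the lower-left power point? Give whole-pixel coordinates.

Content width = 1728 − 139 − 134 = 1455 px; content height = 1138 − 243 − 55 = 840 px.
Lower-left is one-third across and two-thirds down within the live area.
x = 139 + 1 × 1455/3 = 139 + 485.00 ≈ 624
y = 243 + 2 × 840/3 = 243 + 560.00 ≈ 803

x = 624 px, y = 803 px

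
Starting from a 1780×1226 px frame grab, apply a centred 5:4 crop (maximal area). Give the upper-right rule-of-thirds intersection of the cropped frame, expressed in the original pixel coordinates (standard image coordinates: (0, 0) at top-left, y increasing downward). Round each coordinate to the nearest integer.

1780/1226 > 5/4, so the 5:4 crop keeps the full height 1226 and trims width to 1226 × 5/4 = 1532.50 px.
Left offset = (1780 − 1532.50)/2 = 123.75 px; top offset = 0.
Upper-right is two-thirds across and one-third down within the crop:
x = 123.75 + 2 × 1532.50/3 ≈ 1145; y = 0.00 + 1 × 1226.00/3 ≈ 409.

(1145, 409)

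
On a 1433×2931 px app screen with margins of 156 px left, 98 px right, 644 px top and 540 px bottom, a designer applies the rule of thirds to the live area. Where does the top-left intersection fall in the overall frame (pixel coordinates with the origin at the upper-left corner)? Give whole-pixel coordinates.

(549, 1226)

Content width = 1433 − 156 − 98 = 1179 px; content height = 2931 − 644 − 540 = 1747 px.
Top-left is one-third across and one-third down within the live area.
x = 156 + 1 × 1179/3 = 156 + 393.00 ≈ 549
y = 644 + 1 × 1747/3 = 644 + 582.33 ≈ 1226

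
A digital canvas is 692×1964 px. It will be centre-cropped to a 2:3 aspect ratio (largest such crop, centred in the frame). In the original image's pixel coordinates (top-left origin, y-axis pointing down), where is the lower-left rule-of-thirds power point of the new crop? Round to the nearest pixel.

692/1964 < 2/3, so the 2:3 crop keeps the full width 692 and trims height to 692 × 3/2 = 1038.00 px.
Top offset = (1964 − 1038.00)/2 = 463.00 px; left offset = 0.
Lower-left is one-third across and two-thirds down within the crop:
x = 0.00 + 1 × 692.00/3 ≈ 231; y = 463.00 + 2 × 1038.00/3 ≈ 1155.

(231, 1155)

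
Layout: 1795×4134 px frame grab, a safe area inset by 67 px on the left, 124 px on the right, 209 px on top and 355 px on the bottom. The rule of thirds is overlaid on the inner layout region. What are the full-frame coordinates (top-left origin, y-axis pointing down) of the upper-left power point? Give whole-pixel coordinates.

(602, 1399)

Content width = 1795 − 67 − 124 = 1604 px; content height = 4134 − 209 − 355 = 3570 px.
Upper-left is one-third across and one-third down within the inner layout region.
x = 67 + 1 × 1604/3 = 67 + 534.67 ≈ 602
y = 209 + 1 × 3570/3 = 209 + 1190.00 ≈ 1399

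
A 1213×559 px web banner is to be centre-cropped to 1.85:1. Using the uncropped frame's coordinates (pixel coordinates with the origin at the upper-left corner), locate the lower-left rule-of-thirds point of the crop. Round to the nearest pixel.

1213/559 > 1.85/1, so the 1.85:1 crop keeps the full height 559 and trims width to 559 × 1.85/1 = 1034.15 px.
Left offset = (1213 − 1034.15)/2 = 89.42 px; top offset = 0.
Lower-left is one-third across and two-thirds down within the crop:
x = 89.42 + 1 × 1034.15/3 ≈ 434; y = 0.00 + 2 × 559.00/3 ≈ 373.

(434, 373)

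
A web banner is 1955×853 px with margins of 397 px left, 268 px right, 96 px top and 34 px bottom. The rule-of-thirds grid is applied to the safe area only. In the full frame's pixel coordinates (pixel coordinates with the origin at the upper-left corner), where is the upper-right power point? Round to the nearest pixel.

(1257, 337)

Content width = 1955 − 397 − 268 = 1290 px; content height = 853 − 96 − 34 = 723 px.
Upper-right is two-thirds across and one-third down within the safe area.
x = 397 + 2 × 1290/3 = 397 + 860.00 ≈ 1257
y = 96 + 1 × 723/3 = 96 + 241.00 ≈ 337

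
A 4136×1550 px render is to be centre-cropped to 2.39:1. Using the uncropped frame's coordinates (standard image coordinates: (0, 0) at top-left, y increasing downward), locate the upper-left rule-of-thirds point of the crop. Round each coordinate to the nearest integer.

x = 1451 px, y = 517 px

4136/1550 > 2.39/1, so the 2.39:1 crop keeps the full height 1550 and trims width to 1550 × 2.39/1 = 3704.50 px.
Left offset = (4136 − 3704.50)/2 = 215.75 px; top offset = 0.
Upper-left is one-third across and one-third down within the crop:
x = 215.75 + 1 × 3704.50/3 ≈ 1451; y = 0.00 + 1 × 1550.00/3 ≈ 517.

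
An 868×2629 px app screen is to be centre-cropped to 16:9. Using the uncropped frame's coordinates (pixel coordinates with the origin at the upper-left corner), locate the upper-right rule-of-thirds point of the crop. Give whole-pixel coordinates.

x = 579 px, y = 1233 px

868/2629 < 16/9, so the 16:9 crop keeps the full width 868 and trims height to 868 × 9/16 = 488.25 px.
Top offset = (2629 − 488.25)/2 = 1070.38 px; left offset = 0.
Upper-right is two-thirds across and one-third down within the crop:
x = 0.00 + 2 × 868.00/3 ≈ 579; y = 1070.38 + 1 × 488.25/3 ≈ 1233.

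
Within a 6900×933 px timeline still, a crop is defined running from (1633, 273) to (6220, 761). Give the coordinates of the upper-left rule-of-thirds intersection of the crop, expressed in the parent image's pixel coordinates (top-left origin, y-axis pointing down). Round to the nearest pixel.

Crop width = 6220 − 1633 = 4587 px; one third is 1529.00 px.
Crop height = 761 − 273 = 488 px; one third is 162.67 px.
The upper-left point is one-third across and one-third down within the crop:
x = 1633 + 1 × 1529.00 ≈ 3162; y = 273 + 1 × 162.67 ≈ 436.

x = 3162 px, y = 436 px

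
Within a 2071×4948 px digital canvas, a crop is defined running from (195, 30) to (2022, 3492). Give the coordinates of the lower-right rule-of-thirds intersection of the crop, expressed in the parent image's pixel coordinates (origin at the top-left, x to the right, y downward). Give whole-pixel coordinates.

(1413, 2338)

Crop width = 2022 − 195 = 1827 px; one third is 609.00 px.
Crop height = 3492 − 30 = 3462 px; one third is 1154.00 px.
The lower-right point is two-thirds across and two-thirds down within the crop:
x = 195 + 2 × 609.00 ≈ 1413; y = 30 + 2 × 1154.00 ≈ 2338.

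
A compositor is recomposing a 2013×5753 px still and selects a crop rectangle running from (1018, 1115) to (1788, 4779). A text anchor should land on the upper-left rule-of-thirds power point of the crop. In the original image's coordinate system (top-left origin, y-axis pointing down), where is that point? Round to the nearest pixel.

Crop width = 1788 − 1018 = 770 px; one third is 256.67 px.
Crop height = 4779 − 1115 = 3664 px; one third is 1221.33 px.
The upper-left point is one-third across and one-third down within the crop:
x = 1018 + 1 × 256.67 ≈ 1275; y = 1115 + 1 × 1221.33 ≈ 2336.

x = 1275 px, y = 2336 px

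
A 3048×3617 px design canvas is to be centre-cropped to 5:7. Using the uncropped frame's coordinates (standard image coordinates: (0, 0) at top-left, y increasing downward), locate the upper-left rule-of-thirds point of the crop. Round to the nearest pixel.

x = 1093 px, y = 1206 px

3048/3617 > 5/7, so the 5:7 crop keeps the full height 3617 and trims width to 3617 × 5/7 = 2583.57 px.
Left offset = (3048 − 2583.57)/2 = 232.21 px; top offset = 0.
Upper-left is one-third across and one-third down within the crop:
x = 232.21 + 1 × 2583.57/3 ≈ 1093; y = 0.00 + 1 × 3617.00/3 ≈ 1206.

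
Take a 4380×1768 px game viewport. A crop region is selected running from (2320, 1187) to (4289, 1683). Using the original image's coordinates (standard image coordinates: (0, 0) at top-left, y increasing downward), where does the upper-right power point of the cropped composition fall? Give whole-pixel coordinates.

(3633, 1352)

Crop width = 4289 − 2320 = 1969 px; one third is 656.33 px.
Crop height = 1683 − 1187 = 496 px; one third is 165.33 px.
The upper-right point is two-thirds across and one-third down within the crop:
x = 2320 + 2 × 656.33 ≈ 3633; y = 1187 + 1 × 165.33 ≈ 1352.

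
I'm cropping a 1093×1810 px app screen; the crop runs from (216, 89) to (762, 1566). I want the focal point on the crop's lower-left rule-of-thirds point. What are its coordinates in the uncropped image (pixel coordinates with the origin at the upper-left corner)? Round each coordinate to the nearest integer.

Crop width = 762 − 216 = 546 px; one third is 182.00 px.
Crop height = 1566 − 89 = 1477 px; one third is 492.33 px.
The lower-left point is one-third across and two-thirds down within the crop:
x = 216 + 1 × 182.00 ≈ 398; y = 89 + 2 × 492.33 ≈ 1074.

(398, 1074)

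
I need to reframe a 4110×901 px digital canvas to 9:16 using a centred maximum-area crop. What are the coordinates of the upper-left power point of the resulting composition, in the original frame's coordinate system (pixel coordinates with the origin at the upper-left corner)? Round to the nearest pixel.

4110/901 > 9/16, so the 9:16 crop keeps the full height 901 and trims width to 901 × 9/16 = 506.81 px.
Left offset = (4110 − 506.81)/2 = 1801.59 px; top offset = 0.
Upper-left is one-third across and one-third down within the crop:
x = 1801.59 + 1 × 506.81/3 ≈ 1971; y = 0.00 + 1 × 901.00/3 ≈ 300.

x = 1971 px, y = 300 px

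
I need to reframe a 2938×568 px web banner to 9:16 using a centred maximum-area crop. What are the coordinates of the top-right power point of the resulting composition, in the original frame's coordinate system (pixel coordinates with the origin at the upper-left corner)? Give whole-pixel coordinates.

(1522, 189)

2938/568 > 9/16, so the 9:16 crop keeps the full height 568 and trims width to 568 × 9/16 = 319.50 px.
Left offset = (2938 − 319.50)/2 = 1309.25 px; top offset = 0.
Top-right is two-thirds across and one-third down within the crop:
x = 1309.25 + 2 × 319.50/3 ≈ 1522; y = 0.00 + 1 × 568.00/3 ≈ 189.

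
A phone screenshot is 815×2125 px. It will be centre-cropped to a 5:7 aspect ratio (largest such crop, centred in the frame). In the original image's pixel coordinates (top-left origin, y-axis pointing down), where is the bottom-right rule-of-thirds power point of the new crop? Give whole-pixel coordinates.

(543, 1253)

815/2125 < 5/7, so the 5:7 crop keeps the full width 815 and trims height to 815 × 7/5 = 1141.00 px.
Top offset = (2125 − 1141.00)/2 = 492.00 px; left offset = 0.
Bottom-right is two-thirds across and two-thirds down within the crop:
x = 0.00 + 2 × 815.00/3 ≈ 543; y = 492.00 + 2 × 1141.00/3 ≈ 1253.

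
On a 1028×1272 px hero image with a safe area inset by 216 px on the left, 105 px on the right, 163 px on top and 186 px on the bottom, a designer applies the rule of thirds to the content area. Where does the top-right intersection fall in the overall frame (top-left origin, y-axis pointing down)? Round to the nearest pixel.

Content width = 1028 − 216 − 105 = 707 px; content height = 1272 − 163 − 186 = 923 px.
Top-right is two-thirds across and one-third down within the content area.
x = 216 + 2 × 707/3 = 216 + 471.33 ≈ 687
y = 163 + 1 × 923/3 = 163 + 307.67 ≈ 471

(687, 471)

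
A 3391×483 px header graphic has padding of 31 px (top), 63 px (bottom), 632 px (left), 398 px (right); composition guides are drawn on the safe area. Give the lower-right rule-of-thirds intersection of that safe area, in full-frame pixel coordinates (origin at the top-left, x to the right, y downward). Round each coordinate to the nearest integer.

(2206, 290)

Content width = 3391 − 632 − 398 = 2361 px; content height = 483 − 31 − 63 = 389 px.
Lower-right is two-thirds across and two-thirds down within the safe area.
x = 632 + 2 × 2361/3 = 632 + 1574.00 ≈ 2206
y = 31 + 2 × 389/3 = 31 + 259.33 ≈ 290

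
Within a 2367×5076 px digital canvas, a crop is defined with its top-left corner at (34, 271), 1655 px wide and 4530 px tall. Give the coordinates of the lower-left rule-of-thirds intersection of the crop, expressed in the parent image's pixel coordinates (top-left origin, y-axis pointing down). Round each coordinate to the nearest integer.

One third of the crop width 1655 is 551.67 px.
One third of the crop height 4530 is 1510.00 px.
The lower-left point is one-third across and two-thirds down within the crop:
x = 34 + 1 × 551.67 ≈ 586; y = 271 + 2 × 1510.00 ≈ 3291.

(586, 3291)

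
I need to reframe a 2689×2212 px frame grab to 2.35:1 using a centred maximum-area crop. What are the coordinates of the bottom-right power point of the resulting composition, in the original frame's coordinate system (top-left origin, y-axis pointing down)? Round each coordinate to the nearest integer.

x = 1793 px, y = 1297 px

2689/2212 < 2.35/1, so the 2.35:1 crop keeps the full width 2689 and trims height to 2689 × 1/2.35 = 1144.26 px.
Top offset = (2212 − 1144.26)/2 = 533.87 px; left offset = 0.
Bottom-right is two-thirds across and two-thirds down within the crop:
x = 0.00 + 2 × 2689.00/3 ≈ 1793; y = 533.87 + 2 × 1144.26/3 ≈ 1297.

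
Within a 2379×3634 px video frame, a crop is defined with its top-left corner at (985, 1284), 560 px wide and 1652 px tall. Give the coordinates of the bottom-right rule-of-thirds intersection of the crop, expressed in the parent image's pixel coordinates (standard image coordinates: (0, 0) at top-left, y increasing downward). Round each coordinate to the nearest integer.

x = 1358 px, y = 2385 px

One third of the crop width 560 is 186.67 px.
One third of the crop height 1652 is 550.67 px.
The bottom-right point is two-thirds across and two-thirds down within the crop:
x = 985 + 2 × 186.67 ≈ 1358; y = 1284 + 2 × 550.67 ≈ 2385.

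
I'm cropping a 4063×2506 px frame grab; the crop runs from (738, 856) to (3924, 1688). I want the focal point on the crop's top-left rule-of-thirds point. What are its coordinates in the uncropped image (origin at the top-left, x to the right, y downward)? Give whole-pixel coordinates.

Crop width = 3924 − 738 = 3186 px; one third is 1062.00 px.
Crop height = 1688 − 856 = 832 px; one third is 277.33 px.
The top-left point is one-third across and one-third down within the crop:
x = 738 + 1 × 1062.00 ≈ 1800; y = 856 + 1 × 277.33 ≈ 1133.

(1800, 1133)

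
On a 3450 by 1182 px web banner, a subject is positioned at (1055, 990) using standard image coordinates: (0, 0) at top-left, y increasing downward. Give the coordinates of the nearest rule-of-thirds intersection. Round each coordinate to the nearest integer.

(1150, 788)

Third lines: x ∈ {1150, 2300}, y ∈ {394, 788}.
1055 is closer to x = 1150; 990 is closer to y = 788.
So the nearest intersection is the lower-left power point.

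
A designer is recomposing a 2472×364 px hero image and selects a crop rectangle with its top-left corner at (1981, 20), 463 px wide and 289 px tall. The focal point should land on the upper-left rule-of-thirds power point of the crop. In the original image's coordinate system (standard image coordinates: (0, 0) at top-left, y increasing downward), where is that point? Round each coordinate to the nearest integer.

(2135, 116)

One third of the crop width 463 is 154.33 px.
One third of the crop height 289 is 96.33 px.
The upper-left point is one-third across and one-third down within the crop:
x = 1981 + 1 × 154.33 ≈ 2135; y = 20 + 1 × 96.33 ≈ 116.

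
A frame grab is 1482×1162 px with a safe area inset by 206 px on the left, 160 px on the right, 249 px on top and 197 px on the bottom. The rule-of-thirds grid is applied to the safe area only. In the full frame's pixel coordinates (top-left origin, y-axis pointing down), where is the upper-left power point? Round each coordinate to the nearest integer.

Content width = 1482 − 206 − 160 = 1116 px; content height = 1162 − 249 − 197 = 716 px.
Upper-left is one-third across and one-third down within the safe area.
x = 206 + 1 × 1116/3 = 206 + 372.00 ≈ 578
y = 249 + 1 × 716/3 = 249 + 238.67 ≈ 488

(578, 488)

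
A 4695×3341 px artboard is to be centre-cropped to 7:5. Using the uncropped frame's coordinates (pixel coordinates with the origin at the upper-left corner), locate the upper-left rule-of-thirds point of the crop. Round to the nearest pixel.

4695/3341 > 7/5, so the 7:5 crop keeps the full height 3341 and trims width to 3341 × 7/5 = 4677.40 px.
Left offset = (4695 − 4677.40)/2 = 8.80 px; top offset = 0.
Upper-left is one-third across and one-third down within the crop:
x = 8.80 + 1 × 4677.40/3 ≈ 1568; y = 0.00 + 1 × 3341.00/3 ≈ 1114.

(1568, 1114)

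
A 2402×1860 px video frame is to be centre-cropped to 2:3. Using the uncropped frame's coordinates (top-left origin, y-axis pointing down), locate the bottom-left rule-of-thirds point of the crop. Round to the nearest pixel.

x = 994 px, y = 1240 px

2402/1860 > 2/3, so the 2:3 crop keeps the full height 1860 and trims width to 1860 × 2/3 = 1240.00 px.
Left offset = (2402 − 1240.00)/2 = 581.00 px; top offset = 0.
Bottom-left is one-third across and two-thirds down within the crop:
x = 581.00 + 1 × 1240.00/3 ≈ 994; y = 0.00 + 2 × 1860.00/3 ≈ 1240.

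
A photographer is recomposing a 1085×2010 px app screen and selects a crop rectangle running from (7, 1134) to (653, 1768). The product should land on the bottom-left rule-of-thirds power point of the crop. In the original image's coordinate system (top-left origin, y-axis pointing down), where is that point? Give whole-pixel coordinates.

Crop width = 653 − 7 = 646 px; one third is 215.33 px.
Crop height = 1768 − 1134 = 634 px; one third is 211.33 px.
The bottom-left point is one-third across and two-thirds down within the crop:
x = 7 + 1 × 215.33 ≈ 222; y = 1134 + 2 × 211.33 ≈ 1557.

x = 222 px, y = 1557 px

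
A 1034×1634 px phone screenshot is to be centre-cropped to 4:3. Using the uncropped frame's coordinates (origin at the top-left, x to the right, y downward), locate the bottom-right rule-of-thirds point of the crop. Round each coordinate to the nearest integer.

1034/1634 < 4/3, so the 4:3 crop keeps the full width 1034 and trims height to 1034 × 3/4 = 775.50 px.
Top offset = (1634 − 775.50)/2 = 429.25 px; left offset = 0.
Bottom-right is two-thirds across and two-thirds down within the crop:
x = 0.00 + 2 × 1034.00/3 ≈ 689; y = 429.25 + 2 × 775.50/3 ≈ 946.

x = 689 px, y = 946 px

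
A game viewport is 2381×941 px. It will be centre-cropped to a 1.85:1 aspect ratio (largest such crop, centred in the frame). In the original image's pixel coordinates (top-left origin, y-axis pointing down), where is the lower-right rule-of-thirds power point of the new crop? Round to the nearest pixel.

2381/941 > 1.85/1, so the 1.85:1 crop keeps the full height 941 and trims width to 941 × 1.85/1 = 1740.85 px.
Left offset = (2381 − 1740.85)/2 = 320.07 px; top offset = 0.
Lower-right is two-thirds across and two-thirds down within the crop:
x = 320.07 + 2 × 1740.85/3 ≈ 1481; y = 0.00 + 2 × 941.00/3 ≈ 627.

(1481, 627)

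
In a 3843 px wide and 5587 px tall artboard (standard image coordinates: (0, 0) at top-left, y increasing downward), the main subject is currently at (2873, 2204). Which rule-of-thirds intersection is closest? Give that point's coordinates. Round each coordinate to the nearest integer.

Third lines: x ∈ {1281, 2562}, y ∈ {1862, 3725}.
2873 is closer to x = 2562; 2204 is closer to y = 1862.
So the nearest intersection is the upper-right power point.

x = 2562 px, y = 1862 px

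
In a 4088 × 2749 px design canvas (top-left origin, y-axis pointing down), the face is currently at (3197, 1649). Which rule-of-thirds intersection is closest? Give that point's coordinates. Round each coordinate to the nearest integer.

x = 2725 px, y = 1833 px

Third lines: x ∈ {1363, 2725}, y ∈ {916, 1833}.
3197 is closer to x = 2725; 1649 is closer to y = 1833.
So the nearest intersection is the lower-right power point.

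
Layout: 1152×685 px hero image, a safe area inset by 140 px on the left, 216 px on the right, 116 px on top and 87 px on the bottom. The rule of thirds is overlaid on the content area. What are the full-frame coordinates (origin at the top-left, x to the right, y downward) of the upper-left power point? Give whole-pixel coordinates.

(405, 277)

Content width = 1152 − 140 − 216 = 796 px; content height = 685 − 116 − 87 = 482 px.
Upper-left is one-third across and one-third down within the content area.
x = 140 + 1 × 796/3 = 140 + 265.33 ≈ 405
y = 116 + 1 × 482/3 = 116 + 160.67 ≈ 277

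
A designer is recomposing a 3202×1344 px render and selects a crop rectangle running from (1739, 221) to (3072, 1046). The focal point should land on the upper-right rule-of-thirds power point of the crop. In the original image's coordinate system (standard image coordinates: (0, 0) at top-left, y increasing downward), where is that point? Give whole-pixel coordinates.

Crop width = 3072 − 1739 = 1333 px; one third is 444.33 px.
Crop height = 1046 − 221 = 825 px; one third is 275.00 px.
The upper-right point is two-thirds across and one-third down within the crop:
x = 1739 + 2 × 444.33 ≈ 2628; y = 221 + 1 × 275.00 ≈ 496.

(2628, 496)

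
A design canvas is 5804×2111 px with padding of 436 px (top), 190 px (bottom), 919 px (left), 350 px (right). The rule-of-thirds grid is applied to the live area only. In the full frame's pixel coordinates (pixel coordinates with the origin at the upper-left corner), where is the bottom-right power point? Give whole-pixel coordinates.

Content width = 5804 − 919 − 350 = 4535 px; content height = 2111 − 436 − 190 = 1485 px.
Bottom-right is two-thirds across and two-thirds down within the live area.
x = 919 + 2 × 4535/3 = 919 + 3023.33 ≈ 3942
y = 436 + 2 × 1485/3 = 436 + 990.00 ≈ 1426

x = 3942 px, y = 1426 px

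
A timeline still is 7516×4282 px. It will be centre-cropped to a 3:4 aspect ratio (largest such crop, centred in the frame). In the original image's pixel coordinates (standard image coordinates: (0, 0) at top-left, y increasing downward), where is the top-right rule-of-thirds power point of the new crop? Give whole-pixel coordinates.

(4293, 1427)

7516/4282 > 3/4, so the 3:4 crop keeps the full height 4282 and trims width to 4282 × 3/4 = 3211.50 px.
Left offset = (7516 − 3211.50)/2 = 2152.25 px; top offset = 0.
Top-right is two-thirds across and one-third down within the crop:
x = 2152.25 + 2 × 3211.50/3 ≈ 4293; y = 0.00 + 1 × 4282.00/3 ≈ 1427.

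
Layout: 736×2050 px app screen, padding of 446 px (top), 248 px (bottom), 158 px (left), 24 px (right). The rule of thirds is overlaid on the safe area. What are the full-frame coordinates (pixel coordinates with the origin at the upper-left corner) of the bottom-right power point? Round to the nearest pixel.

Content width = 736 − 158 − 24 = 554 px; content height = 2050 − 446 − 248 = 1356 px.
Bottom-right is two-thirds across and two-thirds down within the safe area.
x = 158 + 2 × 554/3 = 158 + 369.33 ≈ 527
y = 446 + 2 × 1356/3 = 446 + 904.00 ≈ 1350

(527, 1350)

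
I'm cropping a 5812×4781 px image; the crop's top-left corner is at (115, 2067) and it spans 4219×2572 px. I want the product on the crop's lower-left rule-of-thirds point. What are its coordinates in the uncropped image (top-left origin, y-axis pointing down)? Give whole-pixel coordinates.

One third of the crop width 4219 is 1406.33 px.
One third of the crop height 2572 is 857.33 px.
The lower-left point is one-third across and two-thirds down within the crop:
x = 115 + 1 × 1406.33 ≈ 1521; y = 2067 + 2 × 857.33 ≈ 3782.

x = 1521 px, y = 3782 px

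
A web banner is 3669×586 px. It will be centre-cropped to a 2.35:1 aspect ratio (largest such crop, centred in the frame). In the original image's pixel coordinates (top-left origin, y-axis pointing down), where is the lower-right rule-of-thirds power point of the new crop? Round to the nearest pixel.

3669/586 > 2.35/1, so the 2.35:1 crop keeps the full height 586 and trims width to 586 × 2.35/1 = 1377.10 px.
Left offset = (3669 − 1377.10)/2 = 1145.95 px; top offset = 0.
Lower-right is two-thirds across and two-thirds down within the crop:
x = 1145.95 + 2 × 1377.10/3 ≈ 2064; y = 0.00 + 2 × 586.00/3 ≈ 391.

x = 2064 px, y = 391 px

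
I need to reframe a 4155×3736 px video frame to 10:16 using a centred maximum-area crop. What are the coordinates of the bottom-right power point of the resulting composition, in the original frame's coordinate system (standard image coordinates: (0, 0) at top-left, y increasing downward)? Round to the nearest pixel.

4155/3736 > 10/16, so the 10:16 crop keeps the full height 3736 and trims width to 3736 × 10/16 = 2335.00 px.
Left offset = (4155 − 2335.00)/2 = 910.00 px; top offset = 0.
Bottom-right is two-thirds across and two-thirds down within the crop:
x = 910.00 + 2 × 2335.00/3 ≈ 2467; y = 0.00 + 2 × 3736.00/3 ≈ 2491.

(2467, 2491)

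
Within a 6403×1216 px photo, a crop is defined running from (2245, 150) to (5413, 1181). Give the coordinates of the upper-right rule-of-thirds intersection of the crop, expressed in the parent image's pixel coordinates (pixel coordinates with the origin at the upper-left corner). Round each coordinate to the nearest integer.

Crop width = 5413 − 2245 = 3168 px; one third is 1056.00 px.
Crop height = 1181 − 150 = 1031 px; one third is 343.67 px.
The upper-right point is two-thirds across and one-third down within the crop:
x = 2245 + 2 × 1056.00 ≈ 4357; y = 150 + 1 × 343.67 ≈ 494.

x = 4357 px, y = 494 px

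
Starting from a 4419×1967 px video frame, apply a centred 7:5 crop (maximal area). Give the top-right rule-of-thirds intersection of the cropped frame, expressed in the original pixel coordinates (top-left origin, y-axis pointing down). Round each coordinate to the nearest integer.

(2668, 656)

4419/1967 > 7/5, so the 7:5 crop keeps the full height 1967 and trims width to 1967 × 7/5 = 2753.80 px.
Left offset = (4419 − 2753.80)/2 = 832.60 px; top offset = 0.
Top-right is two-thirds across and one-third down within the crop:
x = 832.60 + 2 × 2753.80/3 ≈ 2668; y = 0.00 + 1 × 1967.00/3 ≈ 656.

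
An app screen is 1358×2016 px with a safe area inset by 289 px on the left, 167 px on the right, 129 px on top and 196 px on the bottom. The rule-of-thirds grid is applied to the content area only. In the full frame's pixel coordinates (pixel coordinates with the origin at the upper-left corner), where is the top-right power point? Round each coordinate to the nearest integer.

x = 890 px, y = 693 px

Content width = 1358 − 289 − 167 = 902 px; content height = 2016 − 129 − 196 = 1691 px.
Top-right is two-thirds across and one-third down within the content area.
x = 289 + 2 × 902/3 = 289 + 601.33 ≈ 890
y = 129 + 1 × 1691/3 = 129 + 563.67 ≈ 693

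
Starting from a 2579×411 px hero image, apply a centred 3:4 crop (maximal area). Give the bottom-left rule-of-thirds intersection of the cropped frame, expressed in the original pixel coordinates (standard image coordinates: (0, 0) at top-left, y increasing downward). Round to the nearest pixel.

2579/411 > 3/4, so the 3:4 crop keeps the full height 411 and trims width to 411 × 3/4 = 308.25 px.
Left offset = (2579 − 308.25)/2 = 1135.38 px; top offset = 0.
Bottom-left is one-third across and two-thirds down within the crop:
x = 1135.38 + 1 × 308.25/3 ≈ 1238; y = 0.00 + 2 × 411.00/3 ≈ 274.

x = 1238 px, y = 274 px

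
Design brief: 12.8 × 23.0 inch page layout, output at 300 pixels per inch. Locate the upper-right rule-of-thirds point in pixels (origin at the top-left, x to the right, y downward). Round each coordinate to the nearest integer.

x = 2560 px, y = 2300 px

In pixels the canvas is 12.8 × 300 = 3840 wide and 23.0 × 300 = 6900 tall.
The upper-right point is two-thirds across and one-third down:
x = 2 × 3840/3 ≈ 2560; y = 1 × 6900/3 ≈ 2300.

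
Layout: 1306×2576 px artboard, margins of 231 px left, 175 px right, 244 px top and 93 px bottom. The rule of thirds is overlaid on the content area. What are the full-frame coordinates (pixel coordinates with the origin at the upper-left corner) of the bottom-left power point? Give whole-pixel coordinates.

(531, 1737)

Content width = 1306 − 231 − 175 = 900 px; content height = 2576 − 244 − 93 = 2239 px.
Bottom-left is one-third across and two-thirds down within the content area.
x = 231 + 1 × 900/3 = 231 + 300.00 ≈ 531
y = 244 + 2 × 2239/3 = 244 + 1492.67 ≈ 1737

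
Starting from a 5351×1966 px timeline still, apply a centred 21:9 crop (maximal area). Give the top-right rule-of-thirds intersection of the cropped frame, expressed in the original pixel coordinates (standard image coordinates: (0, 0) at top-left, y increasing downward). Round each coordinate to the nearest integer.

5351/1966 > 21/9, so the 21:9 crop keeps the full height 1966 and trims width to 1966 × 21/9 = 4587.33 px.
Left offset = (5351 − 4587.33)/2 = 381.83 px; top offset = 0.
Top-right is two-thirds across and one-third down within the crop:
x = 381.83 + 2 × 4587.33/3 ≈ 3440; y = 0.00 + 1 × 1966.00/3 ≈ 655.

x = 3440 px, y = 655 px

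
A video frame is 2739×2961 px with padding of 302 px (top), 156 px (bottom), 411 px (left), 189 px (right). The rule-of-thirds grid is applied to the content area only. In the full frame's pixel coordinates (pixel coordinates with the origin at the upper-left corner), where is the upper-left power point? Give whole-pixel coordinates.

Content width = 2739 − 411 − 189 = 2139 px; content height = 2961 − 302 − 156 = 2503 px.
Upper-left is one-third across and one-third down within the content area.
x = 411 + 1 × 2139/3 = 411 + 713.00 ≈ 1124
y = 302 + 1 × 2503/3 = 302 + 834.33 ≈ 1136

x = 1124 px, y = 1136 px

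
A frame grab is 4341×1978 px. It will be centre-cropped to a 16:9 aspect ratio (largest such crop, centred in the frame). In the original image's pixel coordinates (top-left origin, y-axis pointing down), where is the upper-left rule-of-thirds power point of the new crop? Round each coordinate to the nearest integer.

4341/1978 > 16/9, so the 16:9 crop keeps the full height 1978 and trims width to 1978 × 16/9 = 3516.44 px.
Left offset = (4341 − 3516.44)/2 = 412.28 px; top offset = 0.
Upper-left is one-third across and one-third down within the crop:
x = 412.28 + 1 × 3516.44/3 ≈ 1584; y = 0.00 + 1 × 1978.00/3 ≈ 659.

x = 1584 px, y = 659 px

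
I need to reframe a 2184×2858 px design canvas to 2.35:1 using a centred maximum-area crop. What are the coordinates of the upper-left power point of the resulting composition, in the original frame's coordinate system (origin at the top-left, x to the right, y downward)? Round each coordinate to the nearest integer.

(728, 1274)

2184/2858 < 2.35/1, so the 2.35:1 crop keeps the full width 2184 and trims height to 2184 × 1/2.35 = 929.36 px.
Top offset = (2858 − 929.36)/2 = 964.32 px; left offset = 0.
Upper-left is one-third across and one-third down within the crop:
x = 0.00 + 1 × 2184.00/3 ≈ 728; y = 964.32 + 1 × 929.36/3 ≈ 1274.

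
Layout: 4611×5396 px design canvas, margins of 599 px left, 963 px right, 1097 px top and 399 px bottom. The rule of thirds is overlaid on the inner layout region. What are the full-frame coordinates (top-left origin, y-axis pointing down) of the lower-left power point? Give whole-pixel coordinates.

x = 1615 px, y = 3697 px

Content width = 4611 − 599 − 963 = 3049 px; content height = 5396 − 1097 − 399 = 3900 px.
Lower-left is one-third across and two-thirds down within the inner layout region.
x = 599 + 1 × 3049/3 = 599 + 1016.33 ≈ 1615
y = 1097 + 2 × 3900/3 = 1097 + 2600.00 ≈ 3697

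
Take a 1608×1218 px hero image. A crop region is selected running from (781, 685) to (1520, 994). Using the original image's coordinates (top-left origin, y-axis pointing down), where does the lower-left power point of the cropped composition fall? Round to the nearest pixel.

(1027, 891)

Crop width = 1520 − 781 = 739 px; one third is 246.33 px.
Crop height = 994 − 685 = 309 px; one third is 103.00 px.
The lower-left point is one-third across and two-thirds down within the crop:
x = 781 + 1 × 246.33 ≈ 1027; y = 685 + 2 × 103.00 ≈ 891.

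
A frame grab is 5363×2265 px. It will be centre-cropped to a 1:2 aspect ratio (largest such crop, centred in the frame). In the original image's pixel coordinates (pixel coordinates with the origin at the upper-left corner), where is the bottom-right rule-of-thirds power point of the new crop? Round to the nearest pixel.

x = 2870 px, y = 1510 px

5363/2265 > 1/2, so the 1:2 crop keeps the full height 2265 and trims width to 2265 × 1/2 = 1132.50 px.
Left offset = (5363 − 1132.50)/2 = 2115.25 px; top offset = 0.
Bottom-right is two-thirds across and two-thirds down within the crop:
x = 2115.25 + 2 × 1132.50/3 ≈ 2870; y = 0.00 + 2 × 2265.00/3 ≈ 1510.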